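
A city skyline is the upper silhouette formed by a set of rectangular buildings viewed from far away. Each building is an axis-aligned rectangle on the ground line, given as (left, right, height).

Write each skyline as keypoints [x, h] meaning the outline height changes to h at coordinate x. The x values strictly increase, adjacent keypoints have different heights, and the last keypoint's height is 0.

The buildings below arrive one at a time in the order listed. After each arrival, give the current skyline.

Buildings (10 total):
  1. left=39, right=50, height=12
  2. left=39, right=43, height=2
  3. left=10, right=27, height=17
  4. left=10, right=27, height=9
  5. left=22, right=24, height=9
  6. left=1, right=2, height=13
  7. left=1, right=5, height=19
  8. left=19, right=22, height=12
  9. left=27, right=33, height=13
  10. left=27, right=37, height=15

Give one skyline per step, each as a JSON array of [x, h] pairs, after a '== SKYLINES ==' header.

== SKYLINES ==
[[39,12],[50,0]]
[[39,12],[50,0]]
[[10,17],[27,0],[39,12],[50,0]]
[[10,17],[27,0],[39,12],[50,0]]
[[10,17],[27,0],[39,12],[50,0]]
[[1,13],[2,0],[10,17],[27,0],[39,12],[50,0]]
[[1,19],[5,0],[10,17],[27,0],[39,12],[50,0]]
[[1,19],[5,0],[10,17],[27,0],[39,12],[50,0]]
[[1,19],[5,0],[10,17],[27,13],[33,0],[39,12],[50,0]]
[[1,19],[5,0],[10,17],[27,15],[37,0],[39,12],[50,0]]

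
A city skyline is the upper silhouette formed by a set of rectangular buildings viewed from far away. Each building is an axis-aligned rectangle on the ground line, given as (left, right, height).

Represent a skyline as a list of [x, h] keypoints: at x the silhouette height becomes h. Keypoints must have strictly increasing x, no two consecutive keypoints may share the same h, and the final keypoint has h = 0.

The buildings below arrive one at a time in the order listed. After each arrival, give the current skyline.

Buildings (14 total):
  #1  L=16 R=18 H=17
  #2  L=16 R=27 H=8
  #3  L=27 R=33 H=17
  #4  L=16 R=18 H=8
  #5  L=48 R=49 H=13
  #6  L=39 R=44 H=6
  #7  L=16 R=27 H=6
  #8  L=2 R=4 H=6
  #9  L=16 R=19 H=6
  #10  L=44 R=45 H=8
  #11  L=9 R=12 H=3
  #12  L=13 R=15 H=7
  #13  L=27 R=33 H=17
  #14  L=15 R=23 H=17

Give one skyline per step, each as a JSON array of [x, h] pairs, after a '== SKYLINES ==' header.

== SKYLINES ==
[[16,17],[18,0]]
[[16,17],[18,8],[27,0]]
[[16,17],[18,8],[27,17],[33,0]]
[[16,17],[18,8],[27,17],[33,0]]
[[16,17],[18,8],[27,17],[33,0],[48,13],[49,0]]
[[16,17],[18,8],[27,17],[33,0],[39,6],[44,0],[48,13],[49,0]]
[[16,17],[18,8],[27,17],[33,0],[39,6],[44,0],[48,13],[49,0]]
[[2,6],[4,0],[16,17],[18,8],[27,17],[33,0],[39,6],[44,0],[48,13],[49,0]]
[[2,6],[4,0],[16,17],[18,8],[27,17],[33,0],[39,6],[44,0],[48,13],[49,0]]
[[2,6],[4,0],[16,17],[18,8],[27,17],[33,0],[39,6],[44,8],[45,0],[48,13],[49,0]]
[[2,6],[4,0],[9,3],[12,0],[16,17],[18,8],[27,17],[33,0],[39,6],[44,8],[45,0],[48,13],[49,0]]
[[2,6],[4,0],[9,3],[12,0],[13,7],[15,0],[16,17],[18,8],[27,17],[33,0],[39,6],[44,8],[45,0],[48,13],[49,0]]
[[2,6],[4,0],[9,3],[12,0],[13,7],[15,0],[16,17],[18,8],[27,17],[33,0],[39,6],[44,8],[45,0],[48,13],[49,0]]
[[2,6],[4,0],[9,3],[12,0],[13,7],[15,17],[23,8],[27,17],[33,0],[39,6],[44,8],[45,0],[48,13],[49,0]]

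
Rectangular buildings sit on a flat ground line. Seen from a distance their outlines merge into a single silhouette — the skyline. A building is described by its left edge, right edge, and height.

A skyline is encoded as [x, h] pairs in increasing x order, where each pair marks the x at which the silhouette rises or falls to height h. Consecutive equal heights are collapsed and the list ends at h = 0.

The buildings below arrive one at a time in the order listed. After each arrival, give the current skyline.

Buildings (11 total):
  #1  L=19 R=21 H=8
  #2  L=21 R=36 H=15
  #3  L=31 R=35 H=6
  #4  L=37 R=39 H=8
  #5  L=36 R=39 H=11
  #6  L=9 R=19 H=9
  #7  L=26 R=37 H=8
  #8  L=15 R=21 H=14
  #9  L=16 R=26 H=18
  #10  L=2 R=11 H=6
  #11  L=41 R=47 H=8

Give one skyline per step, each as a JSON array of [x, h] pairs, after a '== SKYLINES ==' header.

== SKYLINES ==
[[19,8],[21,0]]
[[19,8],[21,15],[36,0]]
[[19,8],[21,15],[36,0]]
[[19,8],[21,15],[36,0],[37,8],[39,0]]
[[19,8],[21,15],[36,11],[39,0]]
[[9,9],[19,8],[21,15],[36,11],[39,0]]
[[9,9],[19,8],[21,15],[36,11],[39,0]]
[[9,9],[15,14],[21,15],[36,11],[39,0]]
[[9,9],[15,14],[16,18],[26,15],[36,11],[39,0]]
[[2,6],[9,9],[15,14],[16,18],[26,15],[36,11],[39,0]]
[[2,6],[9,9],[15,14],[16,18],[26,15],[36,11],[39,0],[41,8],[47,0]]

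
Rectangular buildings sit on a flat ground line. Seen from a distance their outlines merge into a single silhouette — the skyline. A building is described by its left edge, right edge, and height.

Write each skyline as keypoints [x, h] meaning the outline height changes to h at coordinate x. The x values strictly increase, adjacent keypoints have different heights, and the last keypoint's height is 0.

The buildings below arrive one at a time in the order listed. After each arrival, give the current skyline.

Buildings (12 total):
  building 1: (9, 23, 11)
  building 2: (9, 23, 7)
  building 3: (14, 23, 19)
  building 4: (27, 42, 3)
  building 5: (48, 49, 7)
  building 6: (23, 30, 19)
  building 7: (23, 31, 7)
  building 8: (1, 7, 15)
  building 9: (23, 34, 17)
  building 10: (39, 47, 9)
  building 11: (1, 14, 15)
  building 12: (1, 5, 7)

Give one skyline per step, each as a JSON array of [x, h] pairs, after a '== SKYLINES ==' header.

== SKYLINES ==
[[9,11],[23,0]]
[[9,11],[23,0]]
[[9,11],[14,19],[23,0]]
[[9,11],[14,19],[23,0],[27,3],[42,0]]
[[9,11],[14,19],[23,0],[27,3],[42,0],[48,7],[49,0]]
[[9,11],[14,19],[30,3],[42,0],[48,7],[49,0]]
[[9,11],[14,19],[30,7],[31,3],[42,0],[48,7],[49,0]]
[[1,15],[7,0],[9,11],[14,19],[30,7],[31,3],[42,0],[48,7],[49,0]]
[[1,15],[7,0],[9,11],[14,19],[30,17],[34,3],[42,0],[48,7],[49,0]]
[[1,15],[7,0],[9,11],[14,19],[30,17],[34,3],[39,9],[47,0],[48,7],[49,0]]
[[1,15],[14,19],[30,17],[34,3],[39,9],[47,0],[48,7],[49,0]]
[[1,15],[14,19],[30,17],[34,3],[39,9],[47,0],[48,7],[49,0]]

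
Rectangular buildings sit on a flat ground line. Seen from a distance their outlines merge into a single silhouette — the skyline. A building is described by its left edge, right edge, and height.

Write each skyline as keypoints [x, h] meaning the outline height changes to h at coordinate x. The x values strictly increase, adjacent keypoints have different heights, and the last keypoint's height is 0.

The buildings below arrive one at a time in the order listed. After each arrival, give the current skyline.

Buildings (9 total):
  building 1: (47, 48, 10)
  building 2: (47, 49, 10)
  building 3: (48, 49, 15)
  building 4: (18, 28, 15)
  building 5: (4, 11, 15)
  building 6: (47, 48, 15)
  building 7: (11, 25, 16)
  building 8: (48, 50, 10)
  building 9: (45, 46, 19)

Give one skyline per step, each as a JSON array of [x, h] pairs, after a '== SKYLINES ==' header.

== SKYLINES ==
[[47,10],[48,0]]
[[47,10],[49,0]]
[[47,10],[48,15],[49,0]]
[[18,15],[28,0],[47,10],[48,15],[49,0]]
[[4,15],[11,0],[18,15],[28,0],[47,10],[48,15],[49,0]]
[[4,15],[11,0],[18,15],[28,0],[47,15],[49,0]]
[[4,15],[11,16],[25,15],[28,0],[47,15],[49,0]]
[[4,15],[11,16],[25,15],[28,0],[47,15],[49,10],[50,0]]
[[4,15],[11,16],[25,15],[28,0],[45,19],[46,0],[47,15],[49,10],[50,0]]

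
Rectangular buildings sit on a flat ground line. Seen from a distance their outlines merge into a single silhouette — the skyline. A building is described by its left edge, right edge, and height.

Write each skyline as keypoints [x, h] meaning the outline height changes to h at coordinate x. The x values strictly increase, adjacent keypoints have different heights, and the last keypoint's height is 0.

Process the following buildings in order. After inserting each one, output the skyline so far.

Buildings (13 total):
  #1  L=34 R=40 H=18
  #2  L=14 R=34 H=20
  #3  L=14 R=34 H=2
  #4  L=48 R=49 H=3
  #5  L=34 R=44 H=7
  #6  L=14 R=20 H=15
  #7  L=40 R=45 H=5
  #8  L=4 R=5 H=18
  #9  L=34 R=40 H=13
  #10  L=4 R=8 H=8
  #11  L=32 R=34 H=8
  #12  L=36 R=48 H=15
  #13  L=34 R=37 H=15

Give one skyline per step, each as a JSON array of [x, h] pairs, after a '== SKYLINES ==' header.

== SKYLINES ==
[[34,18],[40,0]]
[[14,20],[34,18],[40,0]]
[[14,20],[34,18],[40,0]]
[[14,20],[34,18],[40,0],[48,3],[49,0]]
[[14,20],[34,18],[40,7],[44,0],[48,3],[49,0]]
[[14,20],[34,18],[40,7],[44,0],[48,3],[49,0]]
[[14,20],[34,18],[40,7],[44,5],[45,0],[48,3],[49,0]]
[[4,18],[5,0],[14,20],[34,18],[40,7],[44,5],[45,0],[48,3],[49,0]]
[[4,18],[5,0],[14,20],[34,18],[40,7],[44,5],[45,0],[48,3],[49,0]]
[[4,18],[5,8],[8,0],[14,20],[34,18],[40,7],[44,5],[45,0],[48,3],[49,0]]
[[4,18],[5,8],[8,0],[14,20],[34,18],[40,7],[44,5],[45,0],[48,3],[49,0]]
[[4,18],[5,8],[8,0],[14,20],[34,18],[40,15],[48,3],[49,0]]
[[4,18],[5,8],[8,0],[14,20],[34,18],[40,15],[48,3],[49,0]]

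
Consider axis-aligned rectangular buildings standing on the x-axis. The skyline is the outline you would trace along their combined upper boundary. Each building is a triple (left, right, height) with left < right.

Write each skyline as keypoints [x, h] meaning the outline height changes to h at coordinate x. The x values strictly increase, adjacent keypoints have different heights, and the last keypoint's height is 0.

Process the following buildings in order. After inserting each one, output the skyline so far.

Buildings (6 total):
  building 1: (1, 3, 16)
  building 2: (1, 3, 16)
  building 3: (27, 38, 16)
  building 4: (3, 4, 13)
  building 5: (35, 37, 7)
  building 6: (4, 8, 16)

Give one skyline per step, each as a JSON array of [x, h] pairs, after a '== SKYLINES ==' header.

== SKYLINES ==
[[1,16],[3,0]]
[[1,16],[3,0]]
[[1,16],[3,0],[27,16],[38,0]]
[[1,16],[3,13],[4,0],[27,16],[38,0]]
[[1,16],[3,13],[4,0],[27,16],[38,0]]
[[1,16],[3,13],[4,16],[8,0],[27,16],[38,0]]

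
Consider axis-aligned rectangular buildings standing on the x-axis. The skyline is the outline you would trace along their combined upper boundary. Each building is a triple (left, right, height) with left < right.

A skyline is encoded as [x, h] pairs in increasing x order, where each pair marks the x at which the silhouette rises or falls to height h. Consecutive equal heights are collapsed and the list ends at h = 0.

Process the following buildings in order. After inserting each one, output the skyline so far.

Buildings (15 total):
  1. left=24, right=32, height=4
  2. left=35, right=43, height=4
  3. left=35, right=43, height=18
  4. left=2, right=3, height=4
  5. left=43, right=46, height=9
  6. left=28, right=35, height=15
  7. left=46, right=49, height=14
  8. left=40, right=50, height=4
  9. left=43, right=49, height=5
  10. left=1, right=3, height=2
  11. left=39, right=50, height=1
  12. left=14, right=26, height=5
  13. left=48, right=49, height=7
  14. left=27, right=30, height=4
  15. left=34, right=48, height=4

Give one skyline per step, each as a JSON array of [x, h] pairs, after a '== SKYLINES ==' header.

== SKYLINES ==
[[24,4],[32,0]]
[[24,4],[32,0],[35,4],[43,0]]
[[24,4],[32,0],[35,18],[43,0]]
[[2,4],[3,0],[24,4],[32,0],[35,18],[43,0]]
[[2,4],[3,0],[24,4],[32,0],[35,18],[43,9],[46,0]]
[[2,4],[3,0],[24,4],[28,15],[35,18],[43,9],[46,0]]
[[2,4],[3,0],[24,4],[28,15],[35,18],[43,9],[46,14],[49,0]]
[[2,4],[3,0],[24,4],[28,15],[35,18],[43,9],[46,14],[49,4],[50,0]]
[[2,4],[3,0],[24,4],[28,15],[35,18],[43,9],[46,14],[49,4],[50,0]]
[[1,2],[2,4],[3,0],[24,4],[28,15],[35,18],[43,9],[46,14],[49,4],[50,0]]
[[1,2],[2,4],[3,0],[24,4],[28,15],[35,18],[43,9],[46,14],[49,4],[50,0]]
[[1,2],[2,4],[3,0],[14,5],[26,4],[28,15],[35,18],[43,9],[46,14],[49,4],[50,0]]
[[1,2],[2,4],[3,0],[14,5],[26,4],[28,15],[35,18],[43,9],[46,14],[49,4],[50,0]]
[[1,2],[2,4],[3,0],[14,5],[26,4],[28,15],[35,18],[43,9],[46,14],[49,4],[50,0]]
[[1,2],[2,4],[3,0],[14,5],[26,4],[28,15],[35,18],[43,9],[46,14],[49,4],[50,0]]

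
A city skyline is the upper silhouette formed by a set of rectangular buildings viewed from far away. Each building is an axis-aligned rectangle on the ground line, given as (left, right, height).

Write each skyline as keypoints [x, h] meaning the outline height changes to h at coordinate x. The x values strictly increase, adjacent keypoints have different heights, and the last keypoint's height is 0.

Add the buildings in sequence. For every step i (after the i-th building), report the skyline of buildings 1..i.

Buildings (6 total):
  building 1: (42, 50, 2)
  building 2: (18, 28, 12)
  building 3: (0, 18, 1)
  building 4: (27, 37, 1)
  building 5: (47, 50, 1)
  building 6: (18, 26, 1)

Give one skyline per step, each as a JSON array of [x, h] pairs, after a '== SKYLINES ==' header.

== SKYLINES ==
[[42,2],[50,0]]
[[18,12],[28,0],[42,2],[50,0]]
[[0,1],[18,12],[28,0],[42,2],[50,0]]
[[0,1],[18,12],[28,1],[37,0],[42,2],[50,0]]
[[0,1],[18,12],[28,1],[37,0],[42,2],[50,0]]
[[0,1],[18,12],[28,1],[37,0],[42,2],[50,0]]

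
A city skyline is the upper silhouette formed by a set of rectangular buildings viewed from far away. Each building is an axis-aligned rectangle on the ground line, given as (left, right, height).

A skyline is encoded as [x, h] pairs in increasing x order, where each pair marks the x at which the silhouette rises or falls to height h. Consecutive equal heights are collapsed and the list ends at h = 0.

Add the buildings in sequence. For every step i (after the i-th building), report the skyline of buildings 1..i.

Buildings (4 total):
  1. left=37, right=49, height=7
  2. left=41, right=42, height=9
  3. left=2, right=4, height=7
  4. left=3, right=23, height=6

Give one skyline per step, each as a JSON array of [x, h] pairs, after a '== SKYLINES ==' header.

== SKYLINES ==
[[37,7],[49,0]]
[[37,7],[41,9],[42,7],[49,0]]
[[2,7],[4,0],[37,7],[41,9],[42,7],[49,0]]
[[2,7],[4,6],[23,0],[37,7],[41,9],[42,7],[49,0]]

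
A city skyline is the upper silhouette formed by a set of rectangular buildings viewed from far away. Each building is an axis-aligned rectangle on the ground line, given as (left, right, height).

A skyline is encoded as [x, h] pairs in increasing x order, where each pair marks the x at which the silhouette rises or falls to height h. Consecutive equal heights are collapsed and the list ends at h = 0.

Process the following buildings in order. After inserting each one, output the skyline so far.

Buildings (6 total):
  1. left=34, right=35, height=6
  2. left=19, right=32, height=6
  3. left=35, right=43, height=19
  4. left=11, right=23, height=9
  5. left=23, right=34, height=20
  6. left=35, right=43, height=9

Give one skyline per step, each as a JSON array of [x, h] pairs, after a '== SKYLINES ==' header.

== SKYLINES ==
[[34,6],[35,0]]
[[19,6],[32,0],[34,6],[35,0]]
[[19,6],[32,0],[34,6],[35,19],[43,0]]
[[11,9],[23,6],[32,0],[34,6],[35,19],[43,0]]
[[11,9],[23,20],[34,6],[35,19],[43,0]]
[[11,9],[23,20],[34,6],[35,19],[43,0]]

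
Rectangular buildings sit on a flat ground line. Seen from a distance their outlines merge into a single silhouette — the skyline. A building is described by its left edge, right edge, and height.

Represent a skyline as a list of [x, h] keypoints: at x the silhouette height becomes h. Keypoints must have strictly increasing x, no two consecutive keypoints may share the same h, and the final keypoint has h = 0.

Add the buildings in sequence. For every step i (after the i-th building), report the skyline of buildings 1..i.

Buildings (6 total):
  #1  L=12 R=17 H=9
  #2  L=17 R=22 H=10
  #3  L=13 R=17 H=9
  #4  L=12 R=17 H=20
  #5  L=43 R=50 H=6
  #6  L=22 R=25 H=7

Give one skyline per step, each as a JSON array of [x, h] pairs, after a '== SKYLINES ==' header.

== SKYLINES ==
[[12,9],[17,0]]
[[12,9],[17,10],[22,0]]
[[12,9],[17,10],[22,0]]
[[12,20],[17,10],[22,0]]
[[12,20],[17,10],[22,0],[43,6],[50,0]]
[[12,20],[17,10],[22,7],[25,0],[43,6],[50,0]]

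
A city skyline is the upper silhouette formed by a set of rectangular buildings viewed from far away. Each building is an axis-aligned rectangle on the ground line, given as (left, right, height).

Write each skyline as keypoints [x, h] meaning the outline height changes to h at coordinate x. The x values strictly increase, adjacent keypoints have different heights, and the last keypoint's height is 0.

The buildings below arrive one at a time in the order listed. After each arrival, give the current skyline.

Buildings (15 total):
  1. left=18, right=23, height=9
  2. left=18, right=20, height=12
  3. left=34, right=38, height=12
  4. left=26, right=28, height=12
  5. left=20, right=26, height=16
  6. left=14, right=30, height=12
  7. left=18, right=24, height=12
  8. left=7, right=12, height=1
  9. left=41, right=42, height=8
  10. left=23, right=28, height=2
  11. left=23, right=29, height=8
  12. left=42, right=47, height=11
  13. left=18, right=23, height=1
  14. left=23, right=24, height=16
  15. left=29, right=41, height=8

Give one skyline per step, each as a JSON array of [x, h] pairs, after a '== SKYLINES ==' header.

== SKYLINES ==
[[18,9],[23,0]]
[[18,12],[20,9],[23,0]]
[[18,12],[20,9],[23,0],[34,12],[38,0]]
[[18,12],[20,9],[23,0],[26,12],[28,0],[34,12],[38,0]]
[[18,12],[20,16],[26,12],[28,0],[34,12],[38,0]]
[[14,12],[20,16],[26,12],[30,0],[34,12],[38,0]]
[[14,12],[20,16],[26,12],[30,0],[34,12],[38,0]]
[[7,1],[12,0],[14,12],[20,16],[26,12],[30,0],[34,12],[38,0]]
[[7,1],[12,0],[14,12],[20,16],[26,12],[30,0],[34,12],[38,0],[41,8],[42,0]]
[[7,1],[12,0],[14,12],[20,16],[26,12],[30,0],[34,12],[38,0],[41,8],[42,0]]
[[7,1],[12,0],[14,12],[20,16],[26,12],[30,0],[34,12],[38,0],[41,8],[42,0]]
[[7,1],[12,0],[14,12],[20,16],[26,12],[30,0],[34,12],[38,0],[41,8],[42,11],[47,0]]
[[7,1],[12,0],[14,12],[20,16],[26,12],[30,0],[34,12],[38,0],[41,8],[42,11],[47,0]]
[[7,1],[12,0],[14,12],[20,16],[26,12],[30,0],[34,12],[38,0],[41,8],[42,11],[47,0]]
[[7,1],[12,0],[14,12],[20,16],[26,12],[30,8],[34,12],[38,8],[42,11],[47,0]]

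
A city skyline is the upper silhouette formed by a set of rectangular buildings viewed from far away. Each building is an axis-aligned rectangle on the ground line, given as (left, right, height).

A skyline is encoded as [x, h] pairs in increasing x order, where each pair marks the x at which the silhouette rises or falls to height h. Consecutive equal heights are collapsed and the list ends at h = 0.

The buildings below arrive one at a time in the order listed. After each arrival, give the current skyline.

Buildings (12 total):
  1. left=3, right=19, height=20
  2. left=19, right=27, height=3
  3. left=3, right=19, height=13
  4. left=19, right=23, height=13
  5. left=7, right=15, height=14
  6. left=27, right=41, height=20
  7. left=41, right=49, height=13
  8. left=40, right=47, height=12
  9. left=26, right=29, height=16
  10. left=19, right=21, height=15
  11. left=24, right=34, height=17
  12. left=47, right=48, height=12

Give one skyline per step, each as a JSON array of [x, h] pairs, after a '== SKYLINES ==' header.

== SKYLINES ==
[[3,20],[19,0]]
[[3,20],[19,3],[27,0]]
[[3,20],[19,3],[27,0]]
[[3,20],[19,13],[23,3],[27,0]]
[[3,20],[19,13],[23,3],[27,0]]
[[3,20],[19,13],[23,3],[27,20],[41,0]]
[[3,20],[19,13],[23,3],[27,20],[41,13],[49,0]]
[[3,20],[19,13],[23,3],[27,20],[41,13],[49,0]]
[[3,20],[19,13],[23,3],[26,16],[27,20],[41,13],[49,0]]
[[3,20],[19,15],[21,13],[23,3],[26,16],[27,20],[41,13],[49,0]]
[[3,20],[19,15],[21,13],[23,3],[24,17],[27,20],[41,13],[49,0]]
[[3,20],[19,15],[21,13],[23,3],[24,17],[27,20],[41,13],[49,0]]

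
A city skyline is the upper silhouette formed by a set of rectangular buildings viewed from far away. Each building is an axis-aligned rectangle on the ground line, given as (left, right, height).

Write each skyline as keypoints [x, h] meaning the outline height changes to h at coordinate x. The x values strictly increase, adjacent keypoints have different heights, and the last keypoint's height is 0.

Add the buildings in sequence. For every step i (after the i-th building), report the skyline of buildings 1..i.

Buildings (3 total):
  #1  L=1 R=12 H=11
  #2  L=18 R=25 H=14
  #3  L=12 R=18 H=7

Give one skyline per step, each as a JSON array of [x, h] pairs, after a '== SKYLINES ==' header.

== SKYLINES ==
[[1,11],[12,0]]
[[1,11],[12,0],[18,14],[25,0]]
[[1,11],[12,7],[18,14],[25,0]]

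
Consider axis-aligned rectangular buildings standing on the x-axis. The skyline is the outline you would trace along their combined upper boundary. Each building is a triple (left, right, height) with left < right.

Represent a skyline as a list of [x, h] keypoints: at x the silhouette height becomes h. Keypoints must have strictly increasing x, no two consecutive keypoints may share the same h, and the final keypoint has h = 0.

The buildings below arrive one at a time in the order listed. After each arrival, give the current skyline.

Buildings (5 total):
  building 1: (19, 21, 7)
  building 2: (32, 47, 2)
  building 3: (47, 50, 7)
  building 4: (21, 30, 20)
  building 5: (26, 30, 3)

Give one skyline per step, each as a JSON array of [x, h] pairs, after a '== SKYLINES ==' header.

== SKYLINES ==
[[19,7],[21,0]]
[[19,7],[21,0],[32,2],[47,0]]
[[19,7],[21,0],[32,2],[47,7],[50,0]]
[[19,7],[21,20],[30,0],[32,2],[47,7],[50,0]]
[[19,7],[21,20],[30,0],[32,2],[47,7],[50,0]]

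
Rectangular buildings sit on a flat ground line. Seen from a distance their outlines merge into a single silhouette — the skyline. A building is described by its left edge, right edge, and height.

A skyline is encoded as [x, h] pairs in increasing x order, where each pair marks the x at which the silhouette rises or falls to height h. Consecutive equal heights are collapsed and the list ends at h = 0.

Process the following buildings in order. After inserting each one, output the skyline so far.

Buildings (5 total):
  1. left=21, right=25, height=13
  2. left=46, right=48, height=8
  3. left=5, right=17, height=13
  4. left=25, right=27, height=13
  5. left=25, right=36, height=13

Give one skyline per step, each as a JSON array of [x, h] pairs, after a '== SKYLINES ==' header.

== SKYLINES ==
[[21,13],[25,0]]
[[21,13],[25,0],[46,8],[48,0]]
[[5,13],[17,0],[21,13],[25,0],[46,8],[48,0]]
[[5,13],[17,0],[21,13],[27,0],[46,8],[48,0]]
[[5,13],[17,0],[21,13],[36,0],[46,8],[48,0]]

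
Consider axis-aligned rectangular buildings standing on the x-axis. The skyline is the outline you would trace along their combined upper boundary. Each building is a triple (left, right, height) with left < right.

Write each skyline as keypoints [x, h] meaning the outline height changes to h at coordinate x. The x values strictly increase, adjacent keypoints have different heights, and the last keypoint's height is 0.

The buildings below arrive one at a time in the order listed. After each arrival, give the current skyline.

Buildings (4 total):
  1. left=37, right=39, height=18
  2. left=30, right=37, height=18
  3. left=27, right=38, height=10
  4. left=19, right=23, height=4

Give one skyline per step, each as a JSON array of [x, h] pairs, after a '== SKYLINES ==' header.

== SKYLINES ==
[[37,18],[39,0]]
[[30,18],[39,0]]
[[27,10],[30,18],[39,0]]
[[19,4],[23,0],[27,10],[30,18],[39,0]]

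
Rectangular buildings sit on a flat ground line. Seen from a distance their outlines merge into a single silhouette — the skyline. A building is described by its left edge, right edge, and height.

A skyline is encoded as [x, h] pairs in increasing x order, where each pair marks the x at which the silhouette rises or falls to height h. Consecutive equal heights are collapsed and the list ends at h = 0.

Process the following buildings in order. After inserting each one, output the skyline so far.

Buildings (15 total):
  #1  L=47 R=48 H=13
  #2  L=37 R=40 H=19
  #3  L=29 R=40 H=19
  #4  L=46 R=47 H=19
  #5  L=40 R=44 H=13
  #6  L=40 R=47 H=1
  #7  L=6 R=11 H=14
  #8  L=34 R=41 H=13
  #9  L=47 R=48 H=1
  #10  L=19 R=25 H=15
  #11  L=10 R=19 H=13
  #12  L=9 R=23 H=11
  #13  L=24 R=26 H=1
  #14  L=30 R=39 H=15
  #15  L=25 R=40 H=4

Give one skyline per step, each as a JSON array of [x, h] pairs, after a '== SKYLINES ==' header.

== SKYLINES ==
[[47,13],[48,0]]
[[37,19],[40,0],[47,13],[48,0]]
[[29,19],[40,0],[47,13],[48,0]]
[[29,19],[40,0],[46,19],[47,13],[48,0]]
[[29,19],[40,13],[44,0],[46,19],[47,13],[48,0]]
[[29,19],[40,13],[44,1],[46,19],[47,13],[48,0]]
[[6,14],[11,0],[29,19],[40,13],[44,1],[46,19],[47,13],[48,0]]
[[6,14],[11,0],[29,19],[40,13],[44,1],[46,19],[47,13],[48,0]]
[[6,14],[11,0],[29,19],[40,13],[44,1],[46,19],[47,13],[48,0]]
[[6,14],[11,0],[19,15],[25,0],[29,19],[40,13],[44,1],[46,19],[47,13],[48,0]]
[[6,14],[11,13],[19,15],[25,0],[29,19],[40,13],[44,1],[46,19],[47,13],[48,0]]
[[6,14],[11,13],[19,15],[25,0],[29,19],[40,13],[44,1],[46,19],[47,13],[48,0]]
[[6,14],[11,13],[19,15],[25,1],[26,0],[29,19],[40,13],[44,1],[46,19],[47,13],[48,0]]
[[6,14],[11,13],[19,15],[25,1],[26,0],[29,19],[40,13],[44,1],[46,19],[47,13],[48,0]]
[[6,14],[11,13],[19,15],[25,4],[29,19],[40,13],[44,1],[46,19],[47,13],[48,0]]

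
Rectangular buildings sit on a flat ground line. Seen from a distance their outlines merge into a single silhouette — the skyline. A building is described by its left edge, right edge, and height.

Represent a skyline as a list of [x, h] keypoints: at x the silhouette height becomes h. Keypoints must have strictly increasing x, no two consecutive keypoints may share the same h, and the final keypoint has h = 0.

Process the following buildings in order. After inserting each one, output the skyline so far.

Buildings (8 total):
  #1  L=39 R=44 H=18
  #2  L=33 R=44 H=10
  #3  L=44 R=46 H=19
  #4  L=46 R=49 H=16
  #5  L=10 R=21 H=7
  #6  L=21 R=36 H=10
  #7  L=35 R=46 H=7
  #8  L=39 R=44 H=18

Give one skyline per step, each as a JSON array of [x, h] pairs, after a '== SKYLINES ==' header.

== SKYLINES ==
[[39,18],[44,0]]
[[33,10],[39,18],[44,0]]
[[33,10],[39,18],[44,19],[46,0]]
[[33,10],[39,18],[44,19],[46,16],[49,0]]
[[10,7],[21,0],[33,10],[39,18],[44,19],[46,16],[49,0]]
[[10,7],[21,10],[39,18],[44,19],[46,16],[49,0]]
[[10,7],[21,10],[39,18],[44,19],[46,16],[49,0]]
[[10,7],[21,10],[39,18],[44,19],[46,16],[49,0]]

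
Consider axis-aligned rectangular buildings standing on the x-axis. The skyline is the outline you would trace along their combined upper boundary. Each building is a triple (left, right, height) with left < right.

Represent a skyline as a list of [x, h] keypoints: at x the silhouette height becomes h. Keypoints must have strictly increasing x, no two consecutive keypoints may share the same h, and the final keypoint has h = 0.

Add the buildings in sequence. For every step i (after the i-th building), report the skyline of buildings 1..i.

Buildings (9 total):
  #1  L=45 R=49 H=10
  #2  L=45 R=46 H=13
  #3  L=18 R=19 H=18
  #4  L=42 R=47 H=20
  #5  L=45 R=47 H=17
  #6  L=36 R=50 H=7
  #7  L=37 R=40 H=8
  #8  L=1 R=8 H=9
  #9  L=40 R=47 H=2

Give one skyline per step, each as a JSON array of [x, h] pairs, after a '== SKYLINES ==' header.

== SKYLINES ==
[[45,10],[49,0]]
[[45,13],[46,10],[49,0]]
[[18,18],[19,0],[45,13],[46,10],[49,0]]
[[18,18],[19,0],[42,20],[47,10],[49,0]]
[[18,18],[19,0],[42,20],[47,10],[49,0]]
[[18,18],[19,0],[36,7],[42,20],[47,10],[49,7],[50,0]]
[[18,18],[19,0],[36,7],[37,8],[40,7],[42,20],[47,10],[49,7],[50,0]]
[[1,9],[8,0],[18,18],[19,0],[36,7],[37,8],[40,7],[42,20],[47,10],[49,7],[50,0]]
[[1,9],[8,0],[18,18],[19,0],[36,7],[37,8],[40,7],[42,20],[47,10],[49,7],[50,0]]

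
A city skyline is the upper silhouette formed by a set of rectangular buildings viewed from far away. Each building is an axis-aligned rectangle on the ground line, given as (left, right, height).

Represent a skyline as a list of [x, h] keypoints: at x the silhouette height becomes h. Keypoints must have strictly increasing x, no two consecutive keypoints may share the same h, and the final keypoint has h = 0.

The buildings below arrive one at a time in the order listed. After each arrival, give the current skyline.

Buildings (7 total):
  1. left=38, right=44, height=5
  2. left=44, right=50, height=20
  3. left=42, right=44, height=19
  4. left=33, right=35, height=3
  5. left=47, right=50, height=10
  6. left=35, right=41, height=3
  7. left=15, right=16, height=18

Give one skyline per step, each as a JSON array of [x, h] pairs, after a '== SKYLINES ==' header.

== SKYLINES ==
[[38,5],[44,0]]
[[38,5],[44,20],[50,0]]
[[38,5],[42,19],[44,20],[50,0]]
[[33,3],[35,0],[38,5],[42,19],[44,20],[50,0]]
[[33,3],[35,0],[38,5],[42,19],[44,20],[50,0]]
[[33,3],[38,5],[42,19],[44,20],[50,0]]
[[15,18],[16,0],[33,3],[38,5],[42,19],[44,20],[50,0]]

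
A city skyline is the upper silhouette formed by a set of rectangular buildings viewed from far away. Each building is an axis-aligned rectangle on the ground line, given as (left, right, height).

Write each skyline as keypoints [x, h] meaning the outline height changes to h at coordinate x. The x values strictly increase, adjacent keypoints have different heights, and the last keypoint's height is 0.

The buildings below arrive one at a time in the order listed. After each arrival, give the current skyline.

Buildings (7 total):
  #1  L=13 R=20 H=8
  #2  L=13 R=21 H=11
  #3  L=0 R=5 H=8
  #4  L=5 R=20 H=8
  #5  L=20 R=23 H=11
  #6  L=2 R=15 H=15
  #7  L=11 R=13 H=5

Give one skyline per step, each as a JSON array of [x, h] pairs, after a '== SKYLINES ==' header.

== SKYLINES ==
[[13,8],[20,0]]
[[13,11],[21,0]]
[[0,8],[5,0],[13,11],[21,0]]
[[0,8],[13,11],[21,0]]
[[0,8],[13,11],[23,0]]
[[0,8],[2,15],[15,11],[23,0]]
[[0,8],[2,15],[15,11],[23,0]]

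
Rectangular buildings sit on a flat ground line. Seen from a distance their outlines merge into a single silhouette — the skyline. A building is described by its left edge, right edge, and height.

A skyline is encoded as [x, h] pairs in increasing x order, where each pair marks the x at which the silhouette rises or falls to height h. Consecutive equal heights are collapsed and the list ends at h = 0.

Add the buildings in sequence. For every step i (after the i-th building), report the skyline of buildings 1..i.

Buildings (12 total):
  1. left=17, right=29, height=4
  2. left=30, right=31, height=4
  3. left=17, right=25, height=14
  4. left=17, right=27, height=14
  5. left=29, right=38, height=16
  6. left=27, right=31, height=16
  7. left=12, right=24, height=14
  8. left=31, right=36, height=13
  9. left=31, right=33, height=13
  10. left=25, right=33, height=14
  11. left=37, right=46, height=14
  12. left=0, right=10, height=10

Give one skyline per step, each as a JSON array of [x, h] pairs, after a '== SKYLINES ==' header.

== SKYLINES ==
[[17,4],[29,0]]
[[17,4],[29,0],[30,4],[31,0]]
[[17,14],[25,4],[29,0],[30,4],[31,0]]
[[17,14],[27,4],[29,0],[30,4],[31,0]]
[[17,14],[27,4],[29,16],[38,0]]
[[17,14],[27,16],[38,0]]
[[12,14],[27,16],[38,0]]
[[12,14],[27,16],[38,0]]
[[12,14],[27,16],[38,0]]
[[12,14],[27,16],[38,0]]
[[12,14],[27,16],[38,14],[46,0]]
[[0,10],[10,0],[12,14],[27,16],[38,14],[46,0]]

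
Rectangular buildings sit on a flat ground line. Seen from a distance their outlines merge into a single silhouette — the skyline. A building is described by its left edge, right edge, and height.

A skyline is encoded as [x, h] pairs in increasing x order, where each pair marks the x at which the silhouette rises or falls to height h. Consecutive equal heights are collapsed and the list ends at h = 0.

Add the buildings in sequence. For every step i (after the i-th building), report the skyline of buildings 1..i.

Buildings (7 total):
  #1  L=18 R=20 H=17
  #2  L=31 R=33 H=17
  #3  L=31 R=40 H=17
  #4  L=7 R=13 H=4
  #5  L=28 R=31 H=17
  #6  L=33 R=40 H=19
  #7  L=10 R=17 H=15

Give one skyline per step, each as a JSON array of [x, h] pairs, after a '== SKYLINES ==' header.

== SKYLINES ==
[[18,17],[20,0]]
[[18,17],[20,0],[31,17],[33,0]]
[[18,17],[20,0],[31,17],[40,0]]
[[7,4],[13,0],[18,17],[20,0],[31,17],[40,0]]
[[7,4],[13,0],[18,17],[20,0],[28,17],[40,0]]
[[7,4],[13,0],[18,17],[20,0],[28,17],[33,19],[40,0]]
[[7,4],[10,15],[17,0],[18,17],[20,0],[28,17],[33,19],[40,0]]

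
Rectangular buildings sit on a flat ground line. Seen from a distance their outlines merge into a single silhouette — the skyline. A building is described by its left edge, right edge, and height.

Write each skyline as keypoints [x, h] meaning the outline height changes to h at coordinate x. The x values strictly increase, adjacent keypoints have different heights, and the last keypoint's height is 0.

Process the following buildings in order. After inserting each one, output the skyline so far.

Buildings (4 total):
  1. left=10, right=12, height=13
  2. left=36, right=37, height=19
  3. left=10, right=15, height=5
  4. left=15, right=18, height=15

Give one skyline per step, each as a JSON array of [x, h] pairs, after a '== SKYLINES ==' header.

== SKYLINES ==
[[10,13],[12,0]]
[[10,13],[12,0],[36,19],[37,0]]
[[10,13],[12,5],[15,0],[36,19],[37,0]]
[[10,13],[12,5],[15,15],[18,0],[36,19],[37,0]]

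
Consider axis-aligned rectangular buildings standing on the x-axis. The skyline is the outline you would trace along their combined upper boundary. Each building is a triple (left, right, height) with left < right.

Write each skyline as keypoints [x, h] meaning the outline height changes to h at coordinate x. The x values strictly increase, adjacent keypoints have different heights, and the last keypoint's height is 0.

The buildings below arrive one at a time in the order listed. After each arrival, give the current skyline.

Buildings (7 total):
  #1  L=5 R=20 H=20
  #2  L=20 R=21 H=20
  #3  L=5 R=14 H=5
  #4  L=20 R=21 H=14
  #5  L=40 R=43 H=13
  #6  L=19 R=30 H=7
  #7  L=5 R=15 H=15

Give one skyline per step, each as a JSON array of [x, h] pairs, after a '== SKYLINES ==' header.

== SKYLINES ==
[[5,20],[20,0]]
[[5,20],[21,0]]
[[5,20],[21,0]]
[[5,20],[21,0]]
[[5,20],[21,0],[40,13],[43,0]]
[[5,20],[21,7],[30,0],[40,13],[43,0]]
[[5,20],[21,7],[30,0],[40,13],[43,0]]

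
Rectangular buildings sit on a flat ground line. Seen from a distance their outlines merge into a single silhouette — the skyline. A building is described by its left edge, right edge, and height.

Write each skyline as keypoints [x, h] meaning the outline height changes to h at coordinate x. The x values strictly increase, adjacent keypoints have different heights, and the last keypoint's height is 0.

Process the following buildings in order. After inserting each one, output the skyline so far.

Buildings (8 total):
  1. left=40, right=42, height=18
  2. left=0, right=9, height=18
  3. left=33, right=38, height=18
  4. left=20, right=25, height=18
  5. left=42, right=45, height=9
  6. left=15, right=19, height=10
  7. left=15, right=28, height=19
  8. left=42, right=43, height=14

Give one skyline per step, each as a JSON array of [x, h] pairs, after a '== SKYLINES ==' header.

== SKYLINES ==
[[40,18],[42,0]]
[[0,18],[9,0],[40,18],[42,0]]
[[0,18],[9,0],[33,18],[38,0],[40,18],[42,0]]
[[0,18],[9,0],[20,18],[25,0],[33,18],[38,0],[40,18],[42,0]]
[[0,18],[9,0],[20,18],[25,0],[33,18],[38,0],[40,18],[42,9],[45,0]]
[[0,18],[9,0],[15,10],[19,0],[20,18],[25,0],[33,18],[38,0],[40,18],[42,9],[45,0]]
[[0,18],[9,0],[15,19],[28,0],[33,18],[38,0],[40,18],[42,9],[45,0]]
[[0,18],[9,0],[15,19],[28,0],[33,18],[38,0],[40,18],[42,14],[43,9],[45,0]]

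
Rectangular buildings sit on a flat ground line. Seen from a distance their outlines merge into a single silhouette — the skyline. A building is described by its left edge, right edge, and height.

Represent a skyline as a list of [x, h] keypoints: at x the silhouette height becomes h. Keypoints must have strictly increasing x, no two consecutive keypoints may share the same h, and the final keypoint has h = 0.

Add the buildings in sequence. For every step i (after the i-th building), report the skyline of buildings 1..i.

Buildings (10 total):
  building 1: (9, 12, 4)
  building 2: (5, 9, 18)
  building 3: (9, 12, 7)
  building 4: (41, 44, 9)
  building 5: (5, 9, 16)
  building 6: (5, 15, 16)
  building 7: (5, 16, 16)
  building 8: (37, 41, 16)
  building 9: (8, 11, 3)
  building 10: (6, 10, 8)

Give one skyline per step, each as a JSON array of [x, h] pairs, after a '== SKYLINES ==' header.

== SKYLINES ==
[[9,4],[12,0]]
[[5,18],[9,4],[12,0]]
[[5,18],[9,7],[12,0]]
[[5,18],[9,7],[12,0],[41,9],[44,0]]
[[5,18],[9,7],[12,0],[41,9],[44,0]]
[[5,18],[9,16],[15,0],[41,9],[44,0]]
[[5,18],[9,16],[16,0],[41,9],[44,0]]
[[5,18],[9,16],[16,0],[37,16],[41,9],[44,0]]
[[5,18],[9,16],[16,0],[37,16],[41,9],[44,0]]
[[5,18],[9,16],[16,0],[37,16],[41,9],[44,0]]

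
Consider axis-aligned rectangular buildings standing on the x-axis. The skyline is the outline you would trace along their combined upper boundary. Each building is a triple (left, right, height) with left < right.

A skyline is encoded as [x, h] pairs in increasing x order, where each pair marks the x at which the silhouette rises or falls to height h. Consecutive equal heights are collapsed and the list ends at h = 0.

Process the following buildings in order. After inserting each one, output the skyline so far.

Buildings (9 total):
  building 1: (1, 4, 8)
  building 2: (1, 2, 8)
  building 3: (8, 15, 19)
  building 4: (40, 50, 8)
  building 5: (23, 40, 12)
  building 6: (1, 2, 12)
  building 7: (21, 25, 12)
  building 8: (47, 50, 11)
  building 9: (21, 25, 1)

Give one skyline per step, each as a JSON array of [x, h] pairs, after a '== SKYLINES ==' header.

== SKYLINES ==
[[1,8],[4,0]]
[[1,8],[4,0]]
[[1,8],[4,0],[8,19],[15,0]]
[[1,8],[4,0],[8,19],[15,0],[40,8],[50,0]]
[[1,8],[4,0],[8,19],[15,0],[23,12],[40,8],[50,0]]
[[1,12],[2,8],[4,0],[8,19],[15,0],[23,12],[40,8],[50,0]]
[[1,12],[2,8],[4,0],[8,19],[15,0],[21,12],[40,8],[50,0]]
[[1,12],[2,8],[4,0],[8,19],[15,0],[21,12],[40,8],[47,11],[50,0]]
[[1,12],[2,8],[4,0],[8,19],[15,0],[21,12],[40,8],[47,11],[50,0]]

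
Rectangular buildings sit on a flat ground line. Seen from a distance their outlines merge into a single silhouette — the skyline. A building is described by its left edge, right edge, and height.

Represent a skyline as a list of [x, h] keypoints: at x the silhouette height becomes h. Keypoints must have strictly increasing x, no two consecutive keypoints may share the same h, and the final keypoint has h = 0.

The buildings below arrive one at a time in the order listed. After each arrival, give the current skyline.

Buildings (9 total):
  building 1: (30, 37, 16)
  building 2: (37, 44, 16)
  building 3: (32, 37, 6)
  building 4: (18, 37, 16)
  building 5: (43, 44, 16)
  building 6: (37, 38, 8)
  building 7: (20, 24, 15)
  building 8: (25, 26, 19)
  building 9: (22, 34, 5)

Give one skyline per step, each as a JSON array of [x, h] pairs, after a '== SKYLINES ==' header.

== SKYLINES ==
[[30,16],[37,0]]
[[30,16],[44,0]]
[[30,16],[44,0]]
[[18,16],[44,0]]
[[18,16],[44,0]]
[[18,16],[44,0]]
[[18,16],[44,0]]
[[18,16],[25,19],[26,16],[44,0]]
[[18,16],[25,19],[26,16],[44,0]]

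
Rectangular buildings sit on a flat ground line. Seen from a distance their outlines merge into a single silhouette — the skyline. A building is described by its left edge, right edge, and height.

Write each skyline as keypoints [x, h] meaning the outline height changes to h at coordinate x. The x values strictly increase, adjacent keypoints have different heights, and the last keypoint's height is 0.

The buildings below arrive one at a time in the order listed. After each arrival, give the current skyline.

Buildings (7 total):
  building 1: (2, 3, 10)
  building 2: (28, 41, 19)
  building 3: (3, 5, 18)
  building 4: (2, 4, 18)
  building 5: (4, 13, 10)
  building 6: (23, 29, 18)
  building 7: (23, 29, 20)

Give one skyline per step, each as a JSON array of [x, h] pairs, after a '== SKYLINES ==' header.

== SKYLINES ==
[[2,10],[3,0]]
[[2,10],[3,0],[28,19],[41,0]]
[[2,10],[3,18],[5,0],[28,19],[41,0]]
[[2,18],[5,0],[28,19],[41,0]]
[[2,18],[5,10],[13,0],[28,19],[41,0]]
[[2,18],[5,10],[13,0],[23,18],[28,19],[41,0]]
[[2,18],[5,10],[13,0],[23,20],[29,19],[41,0]]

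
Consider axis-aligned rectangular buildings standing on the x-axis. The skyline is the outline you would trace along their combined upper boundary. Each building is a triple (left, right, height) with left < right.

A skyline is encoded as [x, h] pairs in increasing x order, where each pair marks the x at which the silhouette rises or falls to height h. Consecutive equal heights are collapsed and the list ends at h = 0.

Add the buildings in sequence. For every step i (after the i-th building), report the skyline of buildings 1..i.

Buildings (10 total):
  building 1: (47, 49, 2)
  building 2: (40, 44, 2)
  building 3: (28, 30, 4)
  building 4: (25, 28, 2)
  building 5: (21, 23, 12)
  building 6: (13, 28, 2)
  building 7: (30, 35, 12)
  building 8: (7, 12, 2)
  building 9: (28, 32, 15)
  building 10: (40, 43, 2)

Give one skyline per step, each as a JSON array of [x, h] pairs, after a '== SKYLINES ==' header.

== SKYLINES ==
[[47,2],[49,0]]
[[40,2],[44,0],[47,2],[49,0]]
[[28,4],[30,0],[40,2],[44,0],[47,2],[49,0]]
[[25,2],[28,4],[30,0],[40,2],[44,0],[47,2],[49,0]]
[[21,12],[23,0],[25,2],[28,4],[30,0],[40,2],[44,0],[47,2],[49,0]]
[[13,2],[21,12],[23,2],[28,4],[30,0],[40,2],[44,0],[47,2],[49,0]]
[[13,2],[21,12],[23,2],[28,4],[30,12],[35,0],[40,2],[44,0],[47,2],[49,0]]
[[7,2],[12,0],[13,2],[21,12],[23,2],[28,4],[30,12],[35,0],[40,2],[44,0],[47,2],[49,0]]
[[7,2],[12,0],[13,2],[21,12],[23,2],[28,15],[32,12],[35,0],[40,2],[44,0],[47,2],[49,0]]
[[7,2],[12,0],[13,2],[21,12],[23,2],[28,15],[32,12],[35,0],[40,2],[44,0],[47,2],[49,0]]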